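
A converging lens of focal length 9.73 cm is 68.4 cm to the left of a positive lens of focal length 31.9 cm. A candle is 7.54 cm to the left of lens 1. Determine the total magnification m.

Lens 1: 1/d_i1 = 1/(9.73) − 1/(7.54) = -0.02985, so d_i1 = -33.50 cm; m₁ = −d_i1/d_o1 = +4.443.
d_o2 = 68.4 − (-33.50) = 101.9 cm.
Lens 2: 1/d_i2 = 1/(31.9) − 1/(101.9) = 0.02153, so d_i2 = 46.44 cm; m₂ = −d_i2/d_o2 = -0.4557.
m = m₁·m₂ = (+4.443)(-0.4557) = -2.02.

m = -2.02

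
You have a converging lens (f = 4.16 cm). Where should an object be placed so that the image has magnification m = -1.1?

m = −d_i/d_o ⇒ d_i = −m·d_o.
1/f = 1/d_o + 1/d_i = 1/d_o − 1/(m·d_o) = (1 − 1/m)/d_o, so d_o = f(1 − 1/m) = (4.160)(1 − 1/(-1.1)) = 7.94 cm.

7.94 cm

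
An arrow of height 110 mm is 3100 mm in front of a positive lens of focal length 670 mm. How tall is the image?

30.3 mm

1/d_i = 1/f − 1/d_o = 1/(670.0) − 1/(3100) = 0.001170, so d_i = 854.7 mm.
m = −d_i/d_o = -0.2757.
|h_i| = |m|·h_o = 0.2757 × 110 = 30.3 mm. The image is real, inverted and reduced, on the far side of the lens.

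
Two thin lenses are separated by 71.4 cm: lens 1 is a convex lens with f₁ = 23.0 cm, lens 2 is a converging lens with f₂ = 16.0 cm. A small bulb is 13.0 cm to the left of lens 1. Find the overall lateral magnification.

m = -0.431

Lens 1: 1/d_i1 = 1/(23.0) − 1/(13.0) = -0.03344, so d_i1 = -29.90 cm; m₁ = −d_i1/d_o1 = +2.300.
d_o2 = 71.4 − (-29.90) = 101.3 cm.
Lens 2: 1/d_i2 = 1/(16.0) − 1/(101.3) = 0.05263, so d_i2 = 19.00 cm; m₂ = −d_i2/d_o2 = -0.1876.
m = m₁·m₂ = (+2.300)(-0.1876) = -0.431.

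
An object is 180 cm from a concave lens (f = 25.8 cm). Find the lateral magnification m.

For a concave lens, f = -25.8 cm.
1/d_i = 1/f − 1/d_o = 1/(-25.80) − 1/(180) = -0.04432, so d_i = -22.57 cm.
m = −d_i/d_o = −(-22.57)/(180) = +0.125.
The image is virtual, upright and reduced, on the same side as the object.

m = +0.125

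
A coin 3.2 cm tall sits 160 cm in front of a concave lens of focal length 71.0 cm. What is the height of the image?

0.984 cm

For a concave lens, f = -71.0 cm.
1/d_i = 1/f − 1/d_o = 1/(-71.00) − 1/(160) = -0.02033, so d_i = -49.18 cm.
m = −d_i/d_o = +0.3074.
|h_i| = |m|·h_o = 0.3074 × 3.2 = 0.984 cm. The image is virtual, upright and reduced, on the same side as the object.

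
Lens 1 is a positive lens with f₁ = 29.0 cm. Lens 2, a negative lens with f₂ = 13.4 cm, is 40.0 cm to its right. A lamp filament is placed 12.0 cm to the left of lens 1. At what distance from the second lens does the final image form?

Lens 1: 1/d_i1 = 1/f₁ − 1/d_o1 = 1/(29.0) − 1/(12.0) = -0.04885, so d_i1 = -20.47 cm.
The intermediate image is 20.47 cm to the left of lens 1 (virtual), which is 40.0 − (-20.47) = 60.47 cm to the left of lens 2, so d_o2 = +60.47 cm.
Lens 2 is diverging, so f₂ = −13.4 cm.
Lens 2: 1/d_i2 = 1/f₂ − 1/d_o2 = 1/(-13.4) − 1/(60.47) = -0.09116, so d_i2 = -11.0 cm.
The final image is virtual, 11.0 cm to the left of lens 2 (overall magnification ≈ 0.31).

11.0 cm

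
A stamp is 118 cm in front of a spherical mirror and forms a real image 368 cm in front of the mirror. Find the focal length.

Real image ⇒ d_i = +368 cm.
1/f = 1/d_o + 1/d_i = 1/(118) + 1/(368) = 0.01119, so f = 89.3 cm.
Since f is positive, the spherical mirror is concave.

f = 89.3 cm (concave)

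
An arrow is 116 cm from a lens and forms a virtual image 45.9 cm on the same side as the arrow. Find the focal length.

Virtual image ⇒ d_i = −45.9 cm.
1/f = 1/d_o + 1/d_i = 1/(116) + 1/(-45.9) = -0.01317, so f = -76.0 cm.
Since f is negative, the lens is diverging.

f = -76.0 cm (diverging)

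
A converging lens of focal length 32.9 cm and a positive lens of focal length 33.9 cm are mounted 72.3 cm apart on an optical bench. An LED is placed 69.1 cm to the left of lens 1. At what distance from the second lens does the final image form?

Lens 1: 1/d_i1 = 1/f₁ − 1/d_o1 = 1/(32.9) − 1/(69.1) = 0.01592, so d_i1 = 62.80 cm.
The intermediate image is 62.80 cm to the right of lens 1, which is 72.3 − (62.80) = 9.500 cm to the left of lens 2, so d_o2 = +9.500 cm.
Lens 2: 1/d_i2 = 1/f₂ − 1/d_o2 = 1/(33.9) − 1/(9.500) = -0.07576, so d_i2 = -13.2 cm.
The final image is virtual, 13.2 cm to the left of lens 2 (overall magnification ≈ -1.3).

13.2 cm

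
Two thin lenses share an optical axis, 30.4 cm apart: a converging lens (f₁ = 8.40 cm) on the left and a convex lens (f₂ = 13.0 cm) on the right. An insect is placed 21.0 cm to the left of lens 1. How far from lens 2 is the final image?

62.7 cm

Lens 1: 1/d_i1 = 1/f₁ − 1/d_o1 = 1/(8.40) − 1/(21.0) = 0.07143, so d_i1 = 14.00 cm.
The intermediate image is 14.00 cm to the right of lens 1, which is 30.4 − (14.00) = 16.40 cm to the left of lens 2, so d_o2 = +16.40 cm.
Lens 2: 1/d_i2 = 1/f₂ − 1/d_o2 = 1/(13.0) − 1/(16.40) = 0.01595, so d_i2 = 62.7 cm.
The final image is real, 62.7 cm to the right of lens 2 (overall magnification ≈ 2.5).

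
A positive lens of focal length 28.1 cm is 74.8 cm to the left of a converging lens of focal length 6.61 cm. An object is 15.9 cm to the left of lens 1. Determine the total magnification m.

m = -0.145

Lens 1: 1/d_i1 = 1/(28.1) − 1/(15.9) = -0.02731, so d_i1 = -36.62 cm; m₁ = −d_i1/d_o1 = +2.303.
d_o2 = 74.8 − (-36.62) = 111.4 cm.
Lens 2: 1/d_i2 = 1/(6.61) − 1/(111.4) = 0.1423, so d_i2 = 7.027 cm; m₂ = −d_i2/d_o2 = -0.06308.
m = m₁·m₂ = (+2.303)(-0.06308) = -0.145.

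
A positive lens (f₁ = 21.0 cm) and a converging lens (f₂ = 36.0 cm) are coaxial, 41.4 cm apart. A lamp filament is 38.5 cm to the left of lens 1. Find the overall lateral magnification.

Lens 1: 1/d_i1 = 1/(21.0) − 1/(38.5) = 0.02165, so d_i1 = 46.20 cm; m₁ = −d_i1/d_o1 = -1.200.
d_o2 = 41.4 − (46.20) = -4.800 cm (virtual object).
Lens 2: 1/d_i2 = 1/(36.0) − 1/(-4.800) = 0.2361, so d_i2 = 4.235 cm; m₂ = −d_i2/d_o2 = +0.8824.
m = m₁·m₂ = (-1.200)(+0.8824) = -1.06.

m = -1.06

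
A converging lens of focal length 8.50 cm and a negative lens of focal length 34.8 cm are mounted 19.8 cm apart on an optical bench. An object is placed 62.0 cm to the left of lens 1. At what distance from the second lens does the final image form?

7.74 cm

Lens 1: 1/d_i1 = 1/f₁ − 1/d_o1 = 1/(8.50) − 1/(62.0) = 0.1015, so d_i1 = 9.850 cm.
The intermediate image is 9.850 cm to the right of lens 1, which is 19.8 − (9.850) = 9.950 cm to the left of lens 2, so d_o2 = +9.950 cm.
Lens 2 is diverging, so f₂ = −34.8 cm.
Lens 2: 1/d_i2 = 1/f₂ − 1/d_o2 = 1/(-34.8) − 1/(9.950) = -0.1292, so d_i2 = -7.74 cm.
The final image is virtual, 7.74 cm to the left of lens 2 (overall magnification ≈ -0.12).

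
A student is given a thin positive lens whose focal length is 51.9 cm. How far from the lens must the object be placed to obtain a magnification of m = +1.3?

m = −d_i/d_o ⇒ d_i = −m·d_o.
1/f = 1/d_o + 1/d_i = 1/d_o − 1/(m·d_o) = (1 − 1/m)/d_o, so d_o = f(1 − 1/m) = (51.90)(1 − 1/(+1.3)) = 12.0 cm.

12.0 cm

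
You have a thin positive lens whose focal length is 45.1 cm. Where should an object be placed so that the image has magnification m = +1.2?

7.52 cm

m = −d_i/d_o ⇒ d_i = −m·d_o.
1/f = 1/d_o + 1/d_i = 1/d_o − 1/(m·d_o) = (1 − 1/m)/d_o, so d_o = f(1 − 1/m) = (45.10)(1 − 1/(+1.2)) = 7.52 cm.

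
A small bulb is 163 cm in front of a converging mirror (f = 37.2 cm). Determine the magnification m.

m = -0.296

1/d_i = 1/f − 1/d_o = 1/(37.20) − 1/(163) = 0.02075, so d_i = 48.20 cm.
m = −d_i/d_o = −(48.20)/(163) = -0.296.
The image is real, inverted and reduced, in front of the mirror.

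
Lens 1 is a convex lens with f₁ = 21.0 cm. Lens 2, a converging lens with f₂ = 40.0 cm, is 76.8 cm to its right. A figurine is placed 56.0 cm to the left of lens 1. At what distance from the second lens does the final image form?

540 cm

Lens 1: 1/d_i1 = 1/f₁ − 1/d_o1 = 1/(21.0) − 1/(56.0) = 0.02976, so d_i1 = 33.60 cm.
The intermediate image is 33.60 cm to the right of lens 1, which is 76.8 − (33.60) = 43.20 cm to the left of lens 2, so d_o2 = +43.20 cm.
Lens 2: 1/d_i2 = 1/f₂ − 1/d_o2 = 1/(40.0) − 1/(43.20) = 0.001852, so d_i2 = 540 cm.
The final image is real, 540 cm to the right of lens 2 (overall magnification ≈ 7.5).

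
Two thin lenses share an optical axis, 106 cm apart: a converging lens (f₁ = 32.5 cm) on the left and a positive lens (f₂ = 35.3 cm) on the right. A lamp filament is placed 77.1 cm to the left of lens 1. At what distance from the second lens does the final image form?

Lens 1: 1/d_i1 = 1/f₁ − 1/d_o1 = 1/(32.5) − 1/(77.1) = 0.01780, so d_i1 = 56.18 cm.
The intermediate image is 56.18 cm to the right of lens 1, which is 106 − (56.18) = 49.82 cm to the left of lens 2, so d_o2 = +49.82 cm.
Lens 2: 1/d_i2 = 1/f₂ − 1/d_o2 = 1/(35.3) − 1/(49.82) = 0.008256, so d_i2 = 121 cm.
The final image is real, 121 cm to the right of lens 2 (overall magnification ≈ 1.8).

121 cm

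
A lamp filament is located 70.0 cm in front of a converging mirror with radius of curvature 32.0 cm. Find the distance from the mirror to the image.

20.7 cm

f = R/2 = 32.0/2 = 16.00 cm.
Mirror equation: 1/v = 1/f − 1/u = 1/(16.00) − 1/(70.0) = 0.06250 − 0.01429 = 0.04821, so v = 20.7 cm.
The image is real, inverted and reduced, in front of the mirror.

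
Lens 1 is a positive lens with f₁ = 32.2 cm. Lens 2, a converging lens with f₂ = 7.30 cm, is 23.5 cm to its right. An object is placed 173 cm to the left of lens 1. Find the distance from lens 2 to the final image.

Lens 1: 1/d_i1 = 1/f₁ − 1/d_o1 = 1/(32.2) − 1/(173) = 0.02528, so d_i1 = 39.56 cm.
The intermediate image is 39.56 cm to the right of lens 1, which lies 16.06 cm to the right of lens 2 — a virtual object — so d_o2 = −16.06 cm.
Lens 2: 1/d_i2 = 1/f₂ − 1/d_o2 = 1/(7.30) − 1/(-16.06) = 0.1993, so d_i2 = 5.02 cm.
The final image is real, 5.02 cm to the right of lens 2 (overall magnification ≈ -0.071).

5.02 cm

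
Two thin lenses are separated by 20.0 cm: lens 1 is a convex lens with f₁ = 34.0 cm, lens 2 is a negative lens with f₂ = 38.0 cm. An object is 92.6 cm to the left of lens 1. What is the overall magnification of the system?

Lens 1: 1/d_i1 = 1/(34.0) − 1/(92.6) = 0.01861, so d_i1 = 53.73 cm; m₁ = −d_i1/d_o1 = -0.5802.
d_o2 = 20.0 − (53.73) = -33.73 cm (virtual object).
f₂ = −38.0 cm (diverging).
Lens 2: 1/d_i2 = 1/(-38.0) − 1/(-33.73) = 0.003331, so d_i2 = 300.2 cm; m₂ = −d_i2/d_o2 = +8.899.
m = m₁·m₂ = (-0.5802)(+8.899) = -5.16.

m = -5.16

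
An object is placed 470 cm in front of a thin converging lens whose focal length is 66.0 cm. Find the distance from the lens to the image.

76.8 cm

Lens equation: 1/v = 1/f − 1/u = 1/(66.00) − 1/(470) = 0.01515 − 0.002128 = 0.01302, so v = 76.8 cm.
The image is real, inverted and reduced, on the far side of the lens.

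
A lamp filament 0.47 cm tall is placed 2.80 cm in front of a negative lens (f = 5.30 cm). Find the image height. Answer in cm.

For a negative lens, f = -5.30 cm.
1/d_i = 1/f − 1/d_o = 1/(-5.300) − 1/(2.80) = -0.5458, so d_i = -1.832 cm.
m = −d_i/d_o = +0.6543.
|h_i| = |m|·h_o = 0.6543 × 0.47 = 0.308 cm. The image is virtual, upright and reduced, on the same side as the object.

0.308 cm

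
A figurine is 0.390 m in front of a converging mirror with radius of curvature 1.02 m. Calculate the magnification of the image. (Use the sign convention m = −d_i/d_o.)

f = R/2 = 1.02/2 = 0.5100 m.
1/d_i = 1/f − 1/d_o = 1/(0.5100) − 1/(0.390) = -0.6033, so d_i = -1.657 m.
m = −d_i/d_o = −(-1.657)/(0.390) = +4.25.
The image is virtual, upright and enlarged, behind the mirror.

m = +4.25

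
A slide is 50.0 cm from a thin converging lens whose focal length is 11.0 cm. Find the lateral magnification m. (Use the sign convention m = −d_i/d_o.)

m = -0.282

1/d_i = 1/f − 1/d_o = 1/(11.00) − 1/(50.0) = 0.07091, so d_i = 14.10 cm.
m = −d_i/d_o = −(14.10)/(50.0) = -0.282.
The image is real, inverted and reduced, on the far side of the lens.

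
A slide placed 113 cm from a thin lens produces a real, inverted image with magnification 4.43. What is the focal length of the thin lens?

m = −d_i/d_o ⇒ d_i = −m·d_o = −(-4.43)·(113) = 500.6 cm.
1/f = 1/d_o + 1/d_i = 1/(113) + 1/(500.6) = 0.01085, so f = 92.2 cm.
Since f is positive, the thin lens is converging.

f = 92.2 cm (converging)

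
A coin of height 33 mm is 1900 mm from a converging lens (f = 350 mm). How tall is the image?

7.45 mm

1/d_i = 1/f − 1/d_o = 1/(350.0) − 1/(1900) = 0.002331, so d_i = 429.0 mm.
m = −d_i/d_o = -0.2258.
|h_i| = |m|·h_o = 0.2258 × 33 = 7.45 mm. The image is real, inverted and reduced, on the far side of the lens.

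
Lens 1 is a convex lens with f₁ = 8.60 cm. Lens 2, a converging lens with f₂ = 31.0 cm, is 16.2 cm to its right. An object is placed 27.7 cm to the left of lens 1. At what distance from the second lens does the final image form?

4.24 cm

Lens 1: 1/d_i1 = 1/f₁ − 1/d_o1 = 1/(8.60) − 1/(27.7) = 0.08018, so d_i1 = 12.47 cm.
The intermediate image is 12.47 cm to the right of lens 1, which is 16.2 − (12.47) = 3.730 cm to the left of lens 2, so d_o2 = +3.730 cm.
Lens 2: 1/d_i2 = 1/f₂ − 1/d_o2 = 1/(31.0) − 1/(3.730) = -0.2358, so d_i2 = -4.24 cm.
The final image is virtual, 4.24 cm to the left of lens 2 (overall magnification ≈ -0.51).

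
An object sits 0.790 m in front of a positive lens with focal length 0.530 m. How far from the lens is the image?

Thin-lens equation: 1/s_i = 1/f − 1/s_o = 1/(0.5300) − 1/(0.790) = 1.887 − 1.266 = 0.6210, so s_i = 1.61 m.
The image is real, inverted and enlarged, on the far side of the lens.

1.61 m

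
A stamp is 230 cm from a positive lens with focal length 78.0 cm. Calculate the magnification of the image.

m = -0.513

1/d_i = 1/f − 1/d_o = 1/(78.00) − 1/(230) = 0.008473, so d_i = 118.0 cm.
m = −d_i/d_o = −(118.0)/(230) = -0.513.
The image is real, inverted and reduced, on the far side of the lens.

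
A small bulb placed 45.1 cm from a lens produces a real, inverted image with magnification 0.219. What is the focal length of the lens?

f = 8.10 cm (converging)

m = −d_i/d_o ⇒ d_i = −m·d_o = −(-0.219)·(45.1) = 9.877 cm.
1/f = 1/d_o + 1/d_i = 1/(45.1) + 1/(9.877) = 0.1234, so f = 8.10 cm.
Since f is positive, the lens is converging.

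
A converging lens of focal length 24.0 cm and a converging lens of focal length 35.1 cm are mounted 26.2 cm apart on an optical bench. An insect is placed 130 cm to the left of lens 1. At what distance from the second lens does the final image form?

2.96 cm

Lens 1: 1/d_i1 = 1/f₁ − 1/d_o1 = 1/(24.0) − 1/(130) = 0.03397, so d_i1 = 29.43 cm.
The intermediate image is 29.43 cm to the right of lens 1, which lies 3.230 cm to the right of lens 2 — a virtual object — so d_o2 = −3.230 cm.
Lens 2: 1/d_i2 = 1/f₂ − 1/d_o2 = 1/(35.1) − 1/(-3.230) = 0.3381, so d_i2 = 2.96 cm.
The final image is real, 2.96 cm to the right of lens 2 (overall magnification ≈ -0.21).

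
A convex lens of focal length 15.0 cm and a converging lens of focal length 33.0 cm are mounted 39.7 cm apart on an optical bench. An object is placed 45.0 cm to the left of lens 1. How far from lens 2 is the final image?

Lens 1: 1/d_i1 = 1/f₁ − 1/d_o1 = 1/(15.0) − 1/(45.0) = 0.04444, so d_i1 = 22.50 cm.
The intermediate image is 22.50 cm to the right of lens 1, which is 39.7 − (22.50) = 17.20 cm to the left of lens 2, so d_o2 = +17.20 cm.
Lens 2: 1/d_i2 = 1/f₂ − 1/d_o2 = 1/(33.0) − 1/(17.20) = -0.02784, so d_i2 = -35.9 cm.
The final image is virtual, 35.9 cm to the left of lens 2 (overall magnification ≈ -1.0).

35.9 cm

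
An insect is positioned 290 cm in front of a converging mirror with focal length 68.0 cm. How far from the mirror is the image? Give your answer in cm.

Mirror equation: 1/q = 1/f − 1/p = 1/(68.00) − 1/(290) = 0.01471 − 0.003448 = 0.01126, so q = 88.8 cm.
The image is real, inverted and reduced, in front of the mirror.

88.8 cm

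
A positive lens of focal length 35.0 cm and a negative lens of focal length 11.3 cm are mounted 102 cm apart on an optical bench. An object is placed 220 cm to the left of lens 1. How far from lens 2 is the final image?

Lens 1: 1/d_i1 = 1/f₁ − 1/d_o1 = 1/(35.0) − 1/(220) = 0.02403, so d_i1 = 41.62 cm.
The intermediate image is 41.62 cm to the right of lens 1, which is 102 − (41.62) = 60.38 cm to the left of lens 2, so d_o2 = +60.38 cm.
Lens 2 is diverging, so f₂ = −11.3 cm.
Lens 2: 1/d_i2 = 1/f₂ − 1/d_o2 = 1/(-11.3) − 1/(60.38) = -0.1051, so d_i2 = -9.52 cm.
The final image is virtual, 9.52 cm to the left of lens 2 (overall magnification ≈ -0.030).

9.52 cm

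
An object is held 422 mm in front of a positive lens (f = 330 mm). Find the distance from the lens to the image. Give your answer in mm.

1510 mm

Thin-lens equation: 1/v = 1/f − 1/u = 1/(330.0) − 1/(422) = 0.003030 − 0.002370 = 0.0006606, so v = 1510 mm.
The image is real, inverted and enlarged, on the far side of the lens.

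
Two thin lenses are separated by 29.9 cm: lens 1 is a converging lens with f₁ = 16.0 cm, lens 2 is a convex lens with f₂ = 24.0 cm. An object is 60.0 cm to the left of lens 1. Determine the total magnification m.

Lens 1: 1/d_i1 = 1/(16.0) − 1/(60.0) = 0.04583, so d_i1 = 21.82 cm; m₁ = −d_i1/d_o1 = -0.3637.
d_o2 = 29.9 − (21.82) = 8.080 cm.
Lens 2: 1/d_i2 = 1/(24.0) − 1/(8.080) = -0.08210, so d_i2 = -12.18 cm; m₂ = −d_i2/d_o2 = +1.508.
m = m₁·m₂ = (-0.3637)(+1.508) = -0.548.

m = -0.548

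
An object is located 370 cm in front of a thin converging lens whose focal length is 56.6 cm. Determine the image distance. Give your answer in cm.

Lens equation: 1/s_i = 1/f − 1/s_o = 1/(56.60) − 1/(370) = 0.01767 − 0.002703 = 0.01497, so s_i = 66.8 cm.
The image is real, inverted and reduced, on the far side of the lens.

66.8 cm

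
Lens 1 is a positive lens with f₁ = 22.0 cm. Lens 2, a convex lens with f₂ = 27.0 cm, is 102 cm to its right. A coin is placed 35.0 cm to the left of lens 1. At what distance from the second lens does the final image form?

Lens 1: 1/d_i1 = 1/f₁ − 1/d_o1 = 1/(22.0) − 1/(35.0) = 0.01688, so d_i1 = 59.23 cm.
The intermediate image is 59.23 cm to the right of lens 1, which is 102 − (59.23) = 42.77 cm to the left of lens 2, so d_o2 = +42.77 cm.
Lens 2: 1/d_i2 = 1/f₂ − 1/d_o2 = 1/(27.0) − 1/(42.77) = 0.01366, so d_i2 = 73.2 cm.
The final image is real, 73.2 cm to the right of lens 2 (overall magnification ≈ 2.9).

73.2 cm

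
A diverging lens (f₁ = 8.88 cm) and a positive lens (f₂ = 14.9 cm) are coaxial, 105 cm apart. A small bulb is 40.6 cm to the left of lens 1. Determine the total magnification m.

m = -0.0275

f₁ = −8.88 cm (diverging).
Lens 1: 1/d_i1 = 1/(-8.88) − 1/(40.6) = -0.1372, so d_i1 = -7.286 cm; m₁ = −d_i1/d_o1 = +0.1795.
d_o2 = 105 − (-7.286) = 112.3 cm.
Lens 2: 1/d_i2 = 1/(14.9) − 1/(112.3) = 0.05821, so d_i2 = 17.18 cm; m₂ = −d_i2/d_o2 = -0.1530.
m = m₁·m₂ = (+0.1795)(-0.1530) = -0.0275.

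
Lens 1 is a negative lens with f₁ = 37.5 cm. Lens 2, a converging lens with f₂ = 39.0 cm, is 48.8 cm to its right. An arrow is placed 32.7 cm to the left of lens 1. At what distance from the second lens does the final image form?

94.8 cm

Lens 1 is diverging, so f₁ = −37.5 cm.
Lens 1: 1/d_i1 = 1/f₁ − 1/d_o1 = 1/(-37.5) − 1/(32.7) = -0.05725, so d_i1 = -17.47 cm.
The intermediate image is 17.47 cm to the left of lens 1 (virtual), which is 48.8 − (-17.47) = 66.27 cm to the left of lens 2, so d_o2 = +66.27 cm.
Lens 2: 1/d_i2 = 1/f₂ − 1/d_o2 = 1/(39.0) − 1/(66.27) = 0.01055, so d_i2 = 94.8 cm.
The final image is real, 94.8 cm to the right of lens 2 (overall magnification ≈ -0.76).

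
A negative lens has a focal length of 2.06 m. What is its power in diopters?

P = -0.485 D

For a negative lens, f = −2.06 m.
P = 1/f = 1/(-2.06 m) = -0.485 D.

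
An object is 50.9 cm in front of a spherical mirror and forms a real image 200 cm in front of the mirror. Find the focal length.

Real image ⇒ d_i = +200 cm.
1/f = 1/d_o + 1/d_i = 1/(50.9) + 1/(200) = 0.02465, so f = 40.6 cm.
Since f is positive, the spherical mirror is concave.

f = 40.6 cm (concave)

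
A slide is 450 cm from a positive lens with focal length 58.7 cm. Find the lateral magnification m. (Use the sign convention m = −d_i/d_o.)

m = -0.150

1/d_i = 1/f − 1/d_o = 1/(58.70) − 1/(450) = 0.01481, so d_i = 67.51 cm.
m = −d_i/d_o = −(67.51)/(450) = -0.150.
The image is real, inverted and reduced, on the far side of the lens.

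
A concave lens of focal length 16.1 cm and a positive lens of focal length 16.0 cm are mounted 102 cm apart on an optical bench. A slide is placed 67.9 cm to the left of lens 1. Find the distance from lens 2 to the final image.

Lens 1 is diverging, so f₁ = −16.1 cm.
Lens 1: 1/d_i1 = 1/f₁ − 1/d_o1 = 1/(-16.1) − 1/(67.9) = -0.07684, so d_i1 = -13.01 cm.
The intermediate image is 13.01 cm to the left of lens 1 (virtual), which is 102 − (-13.01) = 115.0 cm to the left of lens 2, so d_o2 = +115.0 cm.
Lens 2: 1/d_i2 = 1/f₂ − 1/d_o2 = 1/(16.0) − 1/(115.0) = 0.05380, so d_i2 = 18.6 cm.
The final image is real, 18.6 cm to the right of lens 2 (overall magnification ≈ -0.031).

18.6 cm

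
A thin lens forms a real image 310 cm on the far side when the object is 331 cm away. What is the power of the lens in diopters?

d_i = +310 cm.
1/f = 1/d_o + 1/d_i = 1/(331) + 1/(310) = 0.006247 cm⁻¹.
f = 160.1 cm = 1.601 m, so P = 1/f = +0.625 D.

P = +0.625 D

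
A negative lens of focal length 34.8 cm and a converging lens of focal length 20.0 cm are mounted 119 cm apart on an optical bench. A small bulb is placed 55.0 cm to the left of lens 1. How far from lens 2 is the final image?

Lens 1 is diverging, so f₁ = −34.8 cm.
Lens 1: 1/d_i1 = 1/f₁ − 1/d_o1 = 1/(-34.8) − 1/(55.0) = -0.04692, so d_i1 = -21.31 cm.
The intermediate image is 21.31 cm to the left of lens 1 (virtual), which is 119 − (-21.31) = 140.3 cm to the left of lens 2, so d_o2 = +140.3 cm.
Lens 2: 1/d_i2 = 1/f₂ − 1/d_o2 = 1/(20.0) − 1/(140.3) = 0.04287, so d_i2 = 23.3 cm.
The final image is real, 23.3 cm to the right of lens 2 (overall magnification ≈ -0.064).

23.3 cm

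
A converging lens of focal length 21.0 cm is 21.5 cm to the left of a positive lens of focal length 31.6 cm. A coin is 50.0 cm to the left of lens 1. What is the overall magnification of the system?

Lens 1: 1/d_i1 = 1/(21.0) − 1/(50.0) = 0.02762, so d_i1 = 36.21 cm; m₁ = −d_i1/d_o1 = -0.7242.
d_o2 = 21.5 − (36.21) = -14.71 cm (virtual object).
Lens 2: 1/d_i2 = 1/(31.6) − 1/(-14.71) = 0.09963, so d_i2 = 10.04 cm; m₂ = −d_i2/d_o2 = +0.6824.
m = m₁·m₂ = (-0.7242)(+0.6824) = -0.494.

m = -0.494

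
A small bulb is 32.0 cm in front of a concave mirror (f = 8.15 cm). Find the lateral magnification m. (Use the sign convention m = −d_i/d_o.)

m = -0.342

1/d_i = 1/f − 1/d_o = 1/(8.150) − 1/(32.0) = 0.09145, so d_i = 10.94 cm.
m = −d_i/d_o = −(10.94)/(32.0) = -0.342.
The image is real, inverted and reduced, in front of the mirror.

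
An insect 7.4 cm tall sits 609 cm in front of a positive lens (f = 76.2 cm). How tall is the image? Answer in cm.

1.06 cm

1/d_i = 1/f − 1/d_o = 1/(76.20) − 1/(609) = 0.01148, so d_i = 87.10 cm.
m = −d_i/d_o = -0.1430.
|h_i| = |m|·h_o = 0.1430 × 7.4 = 1.06 cm. The image is real, inverted and reduced, on the far side of the lens.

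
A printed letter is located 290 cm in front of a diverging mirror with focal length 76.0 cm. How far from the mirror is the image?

60.2 cm

For a diverging mirror, f = -76.0 cm.
Mirror equation: 1/q = 1/f − 1/p = 1/(-76.00) − 1/(290) = -0.01316 − 0.003448 = -0.01661, so q = -60.2 cm.
The image is virtual, upright and reduced, behind the mirror.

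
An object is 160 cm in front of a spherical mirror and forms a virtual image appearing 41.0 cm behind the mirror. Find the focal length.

f = -55.1 cm (convex)

Virtual image ⇒ d_i = −41.0 cm.
1/f = 1/d_o + 1/d_i = 1/(160) + 1/(-41.0) = -0.01814, so f = -55.1 cm.
Since f is negative, the spherical mirror is convex.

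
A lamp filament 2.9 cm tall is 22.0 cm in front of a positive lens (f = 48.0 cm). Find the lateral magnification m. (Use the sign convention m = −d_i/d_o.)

m = +1.85

1/d_i = 1/f − 1/d_o = 1/(48.00) − 1/(22.0) = -0.02462, so d_i = -40.62 cm.
m = −d_i/d_o = −(-40.62)/(22.0) = +1.85.
The image is virtual, upright and enlarged, on the same side as the object.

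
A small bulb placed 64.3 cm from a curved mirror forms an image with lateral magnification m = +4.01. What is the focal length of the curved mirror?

m = −d_i/d_o ⇒ d_i = −m·d_o = −(+4.01)·(64.3) = -257.8 cm.
1/f = 1/d_o + 1/d_i = 1/(64.3) + 1/(-257.8) = 0.01167, so f = 85.7 cm.
Since f is positive, the curved mirror is concave.

f = 85.7 cm (concave)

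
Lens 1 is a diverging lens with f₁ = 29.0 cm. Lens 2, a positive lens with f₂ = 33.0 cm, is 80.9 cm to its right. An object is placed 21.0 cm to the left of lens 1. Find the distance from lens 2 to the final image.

51.1 cm

Lens 1 is diverging, so f₁ = −29.0 cm.
Lens 1: 1/d_i1 = 1/f₁ − 1/d_o1 = 1/(-29.0) − 1/(21.0) = -0.08210, so d_i1 = -12.18 cm.
The intermediate image is 12.18 cm to the left of lens 1 (virtual), which is 80.9 − (-12.18) = 93.08 cm to the left of lens 2, so d_o2 = +93.08 cm.
Lens 2: 1/d_i2 = 1/f₂ − 1/d_o2 = 1/(33.0) − 1/(93.08) = 0.01956, so d_i2 = 51.1 cm.
The final image is real, 51.1 cm to the right of lens 2 (overall magnification ≈ -0.32).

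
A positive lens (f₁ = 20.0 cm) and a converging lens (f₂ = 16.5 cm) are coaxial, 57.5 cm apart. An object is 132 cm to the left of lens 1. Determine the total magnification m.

Lens 1: 1/d_i1 = 1/(20.0) − 1/(132) = 0.04242, so d_i1 = 23.57 cm; m₁ = −d_i1/d_o1 = -0.1786.
d_o2 = 57.5 − (23.57) = 33.93 cm.
Lens 2: 1/d_i2 = 1/(16.5) − 1/(33.93) = 0.03113, so d_i2 = 32.12 cm; m₂ = −d_i2/d_o2 = -0.9466.
m = m₁·m₂ = (-0.1786)(-0.9466) = +0.169.

m = +0.169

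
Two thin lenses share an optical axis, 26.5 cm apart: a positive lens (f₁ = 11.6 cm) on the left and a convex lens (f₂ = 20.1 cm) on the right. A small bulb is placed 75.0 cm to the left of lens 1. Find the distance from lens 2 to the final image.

35.1 cm

Lens 1: 1/d_i1 = 1/f₁ − 1/d_o1 = 1/(11.6) − 1/(75.0) = 0.07287, so d_i1 = 13.72 cm.
The intermediate image is 13.72 cm to the right of lens 1, which is 26.5 − (13.72) = 12.78 cm to the left of lens 2, so d_o2 = +12.78 cm.
Lens 2: 1/d_i2 = 1/f₂ − 1/d_o2 = 1/(20.1) − 1/(12.78) = -0.02850, so d_i2 = -35.1 cm.
The final image is virtual, 35.1 cm to the left of lens 2 (overall magnification ≈ -0.50).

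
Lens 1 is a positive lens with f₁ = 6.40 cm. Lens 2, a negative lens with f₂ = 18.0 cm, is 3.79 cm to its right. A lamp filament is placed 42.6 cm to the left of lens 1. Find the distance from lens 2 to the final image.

Lens 1: 1/d_i1 = 1/f₁ − 1/d_o1 = 1/(6.40) − 1/(42.6) = 0.1328, so d_i1 = 7.531 cm.
The intermediate image is 7.531 cm to the right of lens 1, which lies 3.741 cm to the right of lens 2 — a virtual object — so d_o2 = −3.741 cm.
Lens 2 is diverging, so f₂ = −18.0 cm.
Lens 2: 1/d_i2 = 1/f₂ − 1/d_o2 = 1/(-18.0) − 1/(-3.741) = 0.2118, so d_i2 = 4.72 cm.
The final image is real, 4.72 cm to the right of lens 2 (overall magnification ≈ -0.22).

4.72 cm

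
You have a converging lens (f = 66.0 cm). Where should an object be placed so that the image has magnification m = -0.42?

m = −d_i/d_o ⇒ d_i = −m·d_o.
1/f = 1/d_o + 1/d_i = 1/d_o − 1/(m·d_o) = (1 − 1/m)/d_o, so d_o = f(1 − 1/m) = (66.00)(1 − 1/(-0.42)) = 223 cm.

223 cm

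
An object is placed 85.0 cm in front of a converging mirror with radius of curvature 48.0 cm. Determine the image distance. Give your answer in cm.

33.4 cm

f = R/2 = 48.0/2 = 24.00 cm.
Mirror equation: 1/v = 1/f − 1/u = 1/(24.00) − 1/(85.0) = 0.04167 − 0.01176 = 0.02990, so v = 33.4 cm.
The image is real, inverted and reduced, in front of the mirror.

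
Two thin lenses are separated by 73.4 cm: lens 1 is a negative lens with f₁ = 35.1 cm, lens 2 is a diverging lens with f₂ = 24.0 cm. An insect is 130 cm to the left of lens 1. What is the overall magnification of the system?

f₁ = −35.1 cm (diverging).
Lens 1: 1/d_i1 = 1/(-35.1) − 1/(130) = -0.03618, so d_i1 = -27.64 cm; m₁ = −d_i1/d_o1 = +0.2126.
d_o2 = 73.4 − (-27.64) = 101.0 cm.
f₂ = −24.0 cm (diverging).
Lens 2: 1/d_i2 = 1/(-24.0) − 1/(101.0) = -0.05157, so d_i2 = -19.39 cm; m₂ = −d_i2/d_o2 = +0.1920.
m = m₁·m₂ = (+0.2126)(+0.1920) = +0.0408.

m = +0.0408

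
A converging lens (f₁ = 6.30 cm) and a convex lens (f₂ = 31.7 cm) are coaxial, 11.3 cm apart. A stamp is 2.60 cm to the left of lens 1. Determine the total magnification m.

m = +3.38

Lens 1: 1/d_i1 = 1/(6.30) − 1/(2.60) = -0.2259, so d_i1 = -4.427 cm; m₁ = −d_i1/d_o1 = +1.703.
d_o2 = 11.3 − (-4.427) = 15.73 cm.
Lens 2: 1/d_i2 = 1/(31.7) − 1/(15.73) = -0.03203, so d_i2 = -31.22 cm; m₂ = −d_i2/d_o2 = +1.985.
m = m₁·m₂ = (+1.703)(+1.985) = +3.38.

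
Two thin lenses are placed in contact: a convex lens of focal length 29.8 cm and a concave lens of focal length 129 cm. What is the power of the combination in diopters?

P₁ = 1/f₁ = 1/(0.298 m) = +3.356 D; P₂ = 1/f₂ = 1/(-1.29 m) = -0.7752 D.
For thin lenses in contact, P = P₁ + P₂ = (+3.356) + (-0.7752) = +2.58 D.

P = +2.58 D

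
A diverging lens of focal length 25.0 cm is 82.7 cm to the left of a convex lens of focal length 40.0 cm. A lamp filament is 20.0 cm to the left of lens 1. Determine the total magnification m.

m = -0.413

f₁ = −25.0 cm (diverging).
Lens 1: 1/d_i1 = 1/(-25.0) − 1/(20.0) = -0.09000, so d_i1 = -11.11 cm; m₁ = −d_i1/d_o1 = +0.5555.
d_o2 = 82.7 − (-11.11) = 93.81 cm.
Lens 2: 1/d_i2 = 1/(40.0) − 1/(93.81) = 0.01434, so d_i2 = 69.73 cm; m₂ = −d_i2/d_o2 = -0.7434.
m = m₁·m₂ = (+0.5555)(-0.7434) = -0.413.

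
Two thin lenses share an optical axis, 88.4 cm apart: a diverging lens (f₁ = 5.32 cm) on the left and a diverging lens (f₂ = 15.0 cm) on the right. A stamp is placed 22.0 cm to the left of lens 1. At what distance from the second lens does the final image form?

Lens 1 is diverging, so f₁ = −5.32 cm.
Lens 1: 1/d_i1 = 1/f₁ − 1/d_o1 = 1/(-5.32) − 1/(22.0) = -0.2334, so d_i1 = -4.284 cm.
The intermediate image is 4.284 cm to the left of lens 1 (virtual), which is 88.4 − (-4.284) = 92.68 cm to the left of lens 2, so d_o2 = +92.68 cm.
Lens 2 is diverging, so f₂ = −15.0 cm.
Lens 2: 1/d_i2 = 1/f₂ − 1/d_o2 = 1/(-15.0) − 1/(92.68) = -0.07746, so d_i2 = -12.9 cm.
The final image is virtual, 12.9 cm to the left of lens 2 (overall magnification ≈ 0.027).

12.9 cm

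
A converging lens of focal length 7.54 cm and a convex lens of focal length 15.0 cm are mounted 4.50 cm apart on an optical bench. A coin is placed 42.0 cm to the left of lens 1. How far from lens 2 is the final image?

3.57 cm

Lens 1: 1/d_i1 = 1/f₁ − 1/d_o1 = 1/(7.54) − 1/(42.0) = 0.1088, so d_i1 = 9.190 cm.
The intermediate image is 9.190 cm to the right of lens 1, which lies 4.690 cm to the right of lens 2 — a virtual object — so d_o2 = −4.690 cm.
Lens 2: 1/d_i2 = 1/f₂ − 1/d_o2 = 1/(15.0) − 1/(-4.690) = 0.2799, so d_i2 = 3.57 cm.
The final image is real, 3.57 cm to the right of lens 2 (overall magnification ≈ -0.17).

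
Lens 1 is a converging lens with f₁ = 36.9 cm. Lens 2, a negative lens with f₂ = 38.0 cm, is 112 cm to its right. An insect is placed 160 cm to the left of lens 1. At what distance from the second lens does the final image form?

23.8 cm

Lens 1: 1/d_i1 = 1/f₁ − 1/d_o1 = 1/(36.9) − 1/(160) = 0.02085, so d_i1 = 47.96 cm.
The intermediate image is 47.96 cm to the right of lens 1, which is 112 − (47.96) = 64.04 cm to the left of lens 2, so d_o2 = +64.04 cm.
Lens 2 is diverging, so f₂ = −38.0 cm.
Lens 2: 1/d_i2 = 1/f₂ − 1/d_o2 = 1/(-38.0) − 1/(64.04) = -0.04193, so d_i2 = -23.8 cm.
The final image is virtual, 23.8 cm to the left of lens 2 (overall magnification ≈ -0.11).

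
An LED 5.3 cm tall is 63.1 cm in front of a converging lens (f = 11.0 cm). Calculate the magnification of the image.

m = -0.211

1/d_i = 1/f − 1/d_o = 1/(11.00) − 1/(63.1) = 0.07506, so d_i = 13.32 cm.
m = −d_i/d_o = −(13.32)/(63.1) = -0.211.
The image is real, inverted and reduced, on the far side of the lens.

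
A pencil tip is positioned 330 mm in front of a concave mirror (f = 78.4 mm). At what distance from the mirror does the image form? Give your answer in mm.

Mirror equation: 1/v = 1/f − 1/u = 1/(78.40) − 1/(330) = 0.01276 − 0.003030 = 0.009725, so v = 103 mm.
The image is real, inverted and reduced, in front of the mirror.

103 mm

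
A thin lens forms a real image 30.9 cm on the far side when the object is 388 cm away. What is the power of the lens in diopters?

P = +3.49 D

d_i = +30.9 cm.
1/f = 1/d_o + 1/d_i = 1/(388) + 1/(30.9) = 0.03494 cm⁻¹.
f = 28.62 cm = 0.2862 m, so P = 1/f = +3.49 D.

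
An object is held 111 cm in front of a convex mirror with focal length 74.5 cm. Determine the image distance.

For a convex mirror, f = -74.5 cm.
Mirror equation: 1/d_i = 1/f − 1/d_o = 1/(-74.50) − 1/(111) = -0.01342 − 0.009009 = -0.02243, so d_i = -44.6 cm.
The image is virtual, upright and reduced, behind the mirror.

44.6 cm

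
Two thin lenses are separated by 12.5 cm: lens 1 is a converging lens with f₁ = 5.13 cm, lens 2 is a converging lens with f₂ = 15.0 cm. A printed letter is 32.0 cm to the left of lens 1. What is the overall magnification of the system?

Lens 1: 1/d_i1 = 1/(5.13) − 1/(32.0) = 0.1637, so d_i1 = 6.109 cm; m₁ = −d_i1/d_o1 = -0.1909.
d_o2 = 12.5 − (6.109) = 6.391 cm.
Lens 2: 1/d_i2 = 1/(15.0) − 1/(6.391) = -0.08980, so d_i2 = -11.14 cm; m₂ = −d_i2/d_o2 = +1.742.
m = m₁·m₂ = (-0.1909)(+1.742) = -0.333.

m = -0.333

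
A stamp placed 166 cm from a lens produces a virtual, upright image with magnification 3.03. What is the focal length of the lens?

f = 248 cm (converging)

m = −d_i/d_o ⇒ d_i = −m·d_o = −(+3.03)·(166) = -503.0 cm.
1/f = 1/d_o + 1/d_i = 1/(166) + 1/(-503.0) = 0.004036, so f = 248 cm.
Since f is positive, the lens is converging.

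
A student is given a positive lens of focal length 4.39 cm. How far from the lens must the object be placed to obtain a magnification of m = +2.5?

2.63 cm

m = −d_i/d_o ⇒ d_i = −m·d_o.
1/f = 1/d_o + 1/d_i = 1/d_o − 1/(m·d_o) = (1 − 1/m)/d_o, so d_o = f(1 − 1/m) = (4.390)(1 − 1/(+2.5)) = 2.63 cm.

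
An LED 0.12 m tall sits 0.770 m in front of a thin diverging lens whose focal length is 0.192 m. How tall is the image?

For a diverging lens, f = -0.192 m.
1/d_i = 1/f − 1/d_o = 1/(-0.1920) − 1/(0.770) = -6.507, so d_i = -0.1537 m.
m = −d_i/d_o = +0.1996.
|h_i| = |m|·h_o = 0.1996 × 0.12 = 0.0240 m. The image is virtual, upright and reduced, on the same side as the object.

0.0240 m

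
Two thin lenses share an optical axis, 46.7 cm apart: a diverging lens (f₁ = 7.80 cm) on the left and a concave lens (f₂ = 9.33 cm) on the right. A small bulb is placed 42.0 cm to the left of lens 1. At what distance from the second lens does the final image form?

7.94 cm

Lens 1 is diverging, so f₁ = −7.80 cm.
Lens 1: 1/d_i1 = 1/f₁ − 1/d_o1 = 1/(-7.80) − 1/(42.0) = -0.1520, so d_i1 = -6.578 cm.
The intermediate image is 6.578 cm to the left of lens 1 (virtual), which is 46.7 − (-6.578) = 53.28 cm to the left of lens 2, so d_o2 = +53.28 cm.
Lens 2 is diverging, so f₂ = −9.33 cm.
Lens 2: 1/d_i2 = 1/f₂ − 1/d_o2 = 1/(-9.33) − 1/(53.28) = -0.1259, so d_i2 = -7.94 cm.
The final image is virtual, 7.94 cm to the left of lens 2 (overall magnification ≈ 0.023).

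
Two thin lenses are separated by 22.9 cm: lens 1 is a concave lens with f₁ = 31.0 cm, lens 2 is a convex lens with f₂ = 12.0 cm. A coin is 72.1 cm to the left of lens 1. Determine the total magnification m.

m = -0.111

f₁ = −31.0 cm (diverging).
Lens 1: 1/d_i1 = 1/(-31.0) − 1/(72.1) = -0.04613, so d_i1 = -21.68 cm; m₁ = −d_i1/d_o1 = +0.3007.
d_o2 = 22.9 − (-21.68) = 44.58 cm.
Lens 2: 1/d_i2 = 1/(12.0) − 1/(44.58) = 0.06090, so d_i2 = 16.42 cm; m₂ = −d_i2/d_o2 = -0.3683.
m = m₁·m₂ = (+0.3007)(-0.3683) = -0.111.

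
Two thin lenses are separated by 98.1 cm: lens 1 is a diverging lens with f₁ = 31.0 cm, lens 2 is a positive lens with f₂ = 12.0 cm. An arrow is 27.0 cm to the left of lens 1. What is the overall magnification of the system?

m = -0.0638

f₁ = −31.0 cm (diverging).
Lens 1: 1/d_i1 = 1/(-31.0) − 1/(27.0) = -0.06930, so d_i1 = -14.43 cm; m₁ = −d_i1/d_o1 = +0.5344.
d_o2 = 98.1 − (-14.43) = 112.5 cm.
Lens 2: 1/d_i2 = 1/(12.0) − 1/(112.5) = 0.07444, so d_i2 = 13.43 cm; m₂ = −d_i2/d_o2 = -0.1194.
m = m₁·m₂ = (+0.5344)(-0.1194) = -0.0638.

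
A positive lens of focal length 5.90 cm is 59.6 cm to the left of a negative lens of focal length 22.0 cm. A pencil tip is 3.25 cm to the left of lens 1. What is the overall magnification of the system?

Lens 1: 1/d_i1 = 1/(5.90) − 1/(3.25) = -0.1382, so d_i1 = -7.236 cm; m₁ = −d_i1/d_o1 = +2.226.
d_o2 = 59.6 − (-7.236) = 66.84 cm.
f₂ = −22.0 cm (diverging).
Lens 2: 1/d_i2 = 1/(-22.0) − 1/(66.84) = -0.06042, so d_i2 = -16.55 cm; m₂ = −d_i2/d_o2 = +0.2476.
m = m₁·m₂ = (+2.226)(+0.2476) = +0.551.

m = +0.551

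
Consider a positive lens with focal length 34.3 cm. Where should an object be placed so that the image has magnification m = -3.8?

43.3 cm

m = −d_i/d_o ⇒ d_i = −m·d_o.
1/f = 1/d_o + 1/d_i = 1/d_o − 1/(m·d_o) = (1 − 1/m)/d_o, so d_o = f(1 − 1/m) = (34.30)(1 − 1/(-3.8)) = 43.3 cm.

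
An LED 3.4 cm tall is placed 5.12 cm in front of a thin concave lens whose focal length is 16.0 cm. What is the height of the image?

2.58 cm

For a concave lens, f = -16.0 cm.
1/d_i = 1/f − 1/d_o = 1/(-16.00) − 1/(5.12) = -0.2578, so d_i = -3.879 cm.
m = −d_i/d_o = +0.7576.
|h_i| = |m|·h_o = 0.7576 × 3.4 = 2.58 cm. The image is virtual, upright and reduced, on the same side as the object.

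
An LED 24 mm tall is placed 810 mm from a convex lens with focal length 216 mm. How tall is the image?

1/d_i = 1/f − 1/d_o = 1/(216.0) − 1/(810) = 0.003395, so d_i = 294.5 mm.
m = −d_i/d_o = -0.3636.
|h_i| = |m|·h_o = 0.3636 × 24 = 8.73 mm. The image is real, inverted and reduced, on the far side of the lens.

8.73 mm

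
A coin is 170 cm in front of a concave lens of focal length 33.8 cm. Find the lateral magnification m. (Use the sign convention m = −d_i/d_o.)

For a concave lens, f = -33.8 cm.
1/d_i = 1/f − 1/d_o = 1/(-33.80) − 1/(170) = -0.03547, so d_i = -28.19 cm.
m = −d_i/d_o = −(-28.19)/(170) = +0.166.
The image is virtual, upright and reduced, on the same side as the object.

m = +0.166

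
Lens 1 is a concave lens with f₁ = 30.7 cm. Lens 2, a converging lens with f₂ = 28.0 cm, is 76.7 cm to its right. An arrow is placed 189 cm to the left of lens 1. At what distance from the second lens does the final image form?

38.4 cm

Lens 1 is diverging, so f₁ = −30.7 cm.
Lens 1: 1/d_i1 = 1/f₁ − 1/d_o1 = 1/(-30.7) − 1/(189) = -0.03786, so d_i1 = -26.41 cm.
The intermediate image is 26.41 cm to the left of lens 1 (virtual), which is 76.7 − (-26.41) = 103.1 cm to the left of lens 2, so d_o2 = +103.1 cm.
Lens 2: 1/d_i2 = 1/f₂ − 1/d_o2 = 1/(28.0) − 1/(103.1) = 0.02601, so d_i2 = 38.4 cm.
The final image is real, 38.4 cm to the right of lens 2 (overall magnification ≈ -0.052).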